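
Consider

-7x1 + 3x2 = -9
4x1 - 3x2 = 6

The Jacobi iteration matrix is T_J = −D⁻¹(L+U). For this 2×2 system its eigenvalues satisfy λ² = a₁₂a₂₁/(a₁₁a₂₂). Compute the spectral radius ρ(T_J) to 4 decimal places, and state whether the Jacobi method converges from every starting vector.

a₁₂a₂₁/(a₁₁a₂₂) = (3)·(4) / ((-7)·(-3)) = 0.571429
ρ = √|0.571429| = √0.571429 = 0.7559
ρ < 1, so Jacobi converges

0.7559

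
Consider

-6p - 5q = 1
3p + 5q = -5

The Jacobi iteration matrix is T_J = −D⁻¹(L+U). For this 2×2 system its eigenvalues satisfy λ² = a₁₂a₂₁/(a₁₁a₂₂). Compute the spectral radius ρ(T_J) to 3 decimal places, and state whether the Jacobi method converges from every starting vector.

0.707

a₁₂a₂₁/(a₁₁a₂₂) = (-5)·(3) / ((-6)·(5)) = 0.500000
ρ = √|0.500000| = √0.500000 = 0.707
ρ < 1, so Jacobi converges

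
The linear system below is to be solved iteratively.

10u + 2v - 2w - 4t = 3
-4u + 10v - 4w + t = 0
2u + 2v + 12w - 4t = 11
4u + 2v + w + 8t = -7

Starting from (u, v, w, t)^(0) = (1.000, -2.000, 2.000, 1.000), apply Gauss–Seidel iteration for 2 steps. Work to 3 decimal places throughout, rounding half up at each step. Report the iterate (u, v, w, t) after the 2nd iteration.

(-0.623, 0.269, 0.293, -0.667)

Iteration 1:
  u = (3 - (2)·-2.000 - (-2)·2.000 - (-4)·1.000) / (10) = 1.500
  v = (0 - (-4)·1.500 - (-4)·2.000 - (1)·1.000) / (10) = 1.300
  w = (11 - (2)·1.500 - (2)·1.300 - (-4)·1.000) / (12) = 0.783
  t = (-7 - (4)·1.500 - (2)·1.300 - (1)·0.783) / (8) = -2.048
Iteration 2:
  u = (3 - (2)·1.300 - (-2)·0.783 - (-4)·-2.048) / (10) = -0.623
  v = (0 - (-4)·-0.623 - (-4)·0.783 - (1)·-2.048) / (10) = 0.269
  w = (11 - (2)·-0.623 - (2)·0.269 - (-4)·-2.048) / (12) = 0.293
  t = (-7 - (4)·-0.623 - (2)·0.269 - (1)·0.293) / (8) = -0.667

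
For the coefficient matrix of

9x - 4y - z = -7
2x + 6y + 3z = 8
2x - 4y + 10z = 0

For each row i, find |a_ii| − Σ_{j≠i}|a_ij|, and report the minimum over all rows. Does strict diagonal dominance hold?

1

row 1: |9| − (4+1) = 4
row 2: |6| − (2+3) = 1
row 3: |10| − (2+4) = 4
minimum over rows = 1 → strictly diagonally dominant (convergence guaranteed)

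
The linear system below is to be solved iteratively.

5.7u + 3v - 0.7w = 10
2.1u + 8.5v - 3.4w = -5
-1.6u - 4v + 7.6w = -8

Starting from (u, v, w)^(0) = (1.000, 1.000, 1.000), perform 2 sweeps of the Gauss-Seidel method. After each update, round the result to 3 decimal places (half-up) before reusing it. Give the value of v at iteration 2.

Iteration 1:
  u = (10 - (3)·1.000 - (-0.7)·1.000) / (5.7) = 1.351
  v = (-5 - (2.1)·1.351 - (-3.4)·1.000) / (8.5) = -0.522
  w = (-8 - (-1.6)·1.351 - (-4)·-0.522) / (7.6) = -1.043
Iteration 2:
  u = (10 - (3)·-0.522 - (-0.7)·-1.043) / (5.7) = 1.901
  v = (-5 - (2.1)·1.901 - (-3.4)·-1.043) / (8.5) = -1.475
  w = (-8 - (-1.6)·1.901 - (-4)·-1.475) / (7.6) = -1.429

-1.475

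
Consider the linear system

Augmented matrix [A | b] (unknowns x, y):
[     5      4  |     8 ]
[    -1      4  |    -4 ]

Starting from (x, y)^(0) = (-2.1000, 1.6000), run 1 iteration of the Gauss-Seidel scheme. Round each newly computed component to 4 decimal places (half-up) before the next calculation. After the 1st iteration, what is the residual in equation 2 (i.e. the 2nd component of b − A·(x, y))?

Iteration 1:
  x = (8 - (4)·1.6000) / (5) = 0.3200
  y = (-4 - (-1)·0.3200) / (4) = -0.9200
Residual b − A·x = (10.0800, 0.0000)

0.0000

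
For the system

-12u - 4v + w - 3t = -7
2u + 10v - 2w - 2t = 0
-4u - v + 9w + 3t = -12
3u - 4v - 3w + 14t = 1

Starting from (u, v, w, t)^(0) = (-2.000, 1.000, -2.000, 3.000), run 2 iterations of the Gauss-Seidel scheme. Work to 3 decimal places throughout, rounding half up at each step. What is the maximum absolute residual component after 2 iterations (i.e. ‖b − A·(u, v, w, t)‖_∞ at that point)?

Iteration 1:
  u = (-7 - (-4)·1.000 - (1)·-2.000 - (-3)·3.000) / (-12) = -0.667
  v = (0 - (2)·-0.667 - (-2)·-2.000 - (-2)·3.000) / (10) = 0.333
  w = (-12 - (-4)·-0.667 - (-1)·0.333 - (3)·3.000) / (9) = -2.593
  t = (1 - (3)·-0.667 - (-4)·0.333 - (-3)·-2.593) / (14) = -0.246
Iteration 2:
  u = (-7 - (-4)·0.333 - (1)·-2.593 - (-3)·-0.246) / (-12) = 0.318
  v = (0 - (2)·0.318 - (-2)·-2.593 - (-2)·-0.246) / (10) = -0.631
  w = (-12 - (-4)·0.318 - (-1)·-0.631 - (3)·-0.246) / (9) = -1.180
  t = (1 - (3)·0.318 - (-4)·-0.631 - (-3)·-1.180) / (14) = -0.430
Residual b − A·x = (-5.818, 2.454, 0.551, 0.002); ∞-norm = 5.818

5.818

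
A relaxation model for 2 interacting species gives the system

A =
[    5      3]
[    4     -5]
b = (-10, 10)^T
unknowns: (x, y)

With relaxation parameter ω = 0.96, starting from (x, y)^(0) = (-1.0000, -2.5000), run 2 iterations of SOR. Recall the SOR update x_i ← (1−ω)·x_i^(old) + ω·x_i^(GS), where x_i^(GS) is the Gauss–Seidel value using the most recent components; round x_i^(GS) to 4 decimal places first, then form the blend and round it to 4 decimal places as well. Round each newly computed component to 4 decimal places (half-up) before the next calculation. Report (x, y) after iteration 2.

(-0.5473, -2.4371)

Iteration 1:
  x: GS value = (-10 - (3)·-2.5000) / (5) = -0.5000;  x ← (1−ω)·-1.0000 + ω·-0.5000 = -0.5200
  y: GS value = (10 - (4)·-0.5200) / (-5) = -2.4160;  y ← (1−ω)·-2.5000 + ω·-2.4160 = -2.4194
Iteration 2:
  x: GS value = (-10 - (3)·-2.4194) / (5) = -0.5484;  x ← (1−ω)·-0.5200 + ω·-0.5484 = -0.5473
  y: GS value = (10 - (4)·-0.5473) / (-5) = -2.4378;  y ← (1−ω)·-2.4194 + ω·-2.4378 = -2.4371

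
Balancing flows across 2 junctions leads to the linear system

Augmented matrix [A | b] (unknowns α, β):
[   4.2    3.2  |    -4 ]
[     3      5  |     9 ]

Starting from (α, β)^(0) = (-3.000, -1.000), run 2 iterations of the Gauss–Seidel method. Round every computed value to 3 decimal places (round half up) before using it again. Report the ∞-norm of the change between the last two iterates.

Iteration 1:
  α = (-4 - (3.2)·-1.000) / (4.2) = -0.190
  β = (9 - (3)·-0.190) / (5) = 1.914
Iteration 2:
  α = (-4 - (3.2)·1.914) / (4.2) = -2.411
  β = (9 - (3)·-2.411) / (5) = 3.247
Change: (-2.221, 1.333) → max |·| = 2.221

2.221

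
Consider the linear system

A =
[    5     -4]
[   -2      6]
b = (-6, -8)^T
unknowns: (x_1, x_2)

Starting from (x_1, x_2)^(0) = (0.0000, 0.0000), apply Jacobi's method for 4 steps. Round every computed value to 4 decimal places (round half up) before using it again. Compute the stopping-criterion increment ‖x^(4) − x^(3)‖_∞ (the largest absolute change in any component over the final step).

Iteration 1:
  x_1 = (-6 - (-4)·0.0000) / (5) = -1.2000
  x_2 = (-8 - (-2)·0.0000) / (6) = -1.3333
Iteration 2:
  x_1 = (-6 - (-4)·-1.3333) / (5) = -2.2666
  x_2 = (-8 - (-2)·-1.2000) / (6) = -1.7333
Iteration 3:
  x_1 = (-6 - (-4)·-1.7333) / (5) = -2.5866
  x_2 = (-8 - (-2)·-2.2666) / (6) = -2.0889
Iteration 4:
  x_1 = (-6 - (-4)·-2.0889) / (5) = -2.8711
  x_2 = (-8 - (-2)·-2.5866) / (6) = -2.1955
Change: (-0.2845, -0.1066) → max |·| = 0.2845

0.2845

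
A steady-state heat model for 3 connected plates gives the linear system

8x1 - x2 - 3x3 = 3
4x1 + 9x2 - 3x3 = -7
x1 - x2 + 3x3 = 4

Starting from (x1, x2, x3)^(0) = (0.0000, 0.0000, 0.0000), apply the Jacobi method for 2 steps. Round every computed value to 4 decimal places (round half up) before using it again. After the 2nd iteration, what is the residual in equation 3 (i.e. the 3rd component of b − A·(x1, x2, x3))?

Iteration 1:
  x1 = (3 - (-1)·0.0000 - (-3)·0.0000) / (8) = 0.3750
  x2 = (-7 - (4)·0.0000 - (-3)·0.0000) / (9) = -0.7778
  x3 = (4 - (1)·0.0000 - (-1)·0.0000) / (3) = 1.3333
Iteration 2:
  x1 = (3 - (-1)·-0.7778 - (-3)·1.3333) / (8) = 0.7778
  x2 = (-7 - (4)·0.3750 - (-3)·1.3333) / (9) = -0.5000
  x3 = (4 - (1)·0.3750 - (-1)·-0.7778) / (3) = 0.9491
Residual b − A·x = (-0.8751, -2.7639, -0.1251)

-0.1251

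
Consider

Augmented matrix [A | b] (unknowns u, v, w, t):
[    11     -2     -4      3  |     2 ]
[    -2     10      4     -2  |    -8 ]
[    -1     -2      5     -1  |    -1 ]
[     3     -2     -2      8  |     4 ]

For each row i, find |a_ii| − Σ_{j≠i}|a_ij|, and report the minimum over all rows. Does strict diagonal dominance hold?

row 1: |11| − (2+4+3) = 2
row 2: |10| − (2+4+2) = 2
row 3: |5| − (1+2+1) = 1
row 4: |8| − (3+2+2) = 1
minimum over rows = 1 → strictly diagonally dominant (convergence guaranteed)

1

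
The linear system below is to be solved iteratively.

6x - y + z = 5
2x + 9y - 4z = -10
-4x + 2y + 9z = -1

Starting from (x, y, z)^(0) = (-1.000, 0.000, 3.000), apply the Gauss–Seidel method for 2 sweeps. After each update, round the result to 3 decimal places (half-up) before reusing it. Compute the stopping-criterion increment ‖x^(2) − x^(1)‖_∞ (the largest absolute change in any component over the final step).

1.448

Iteration 1:
  x = (5 - (-1)·0.000 - (1)·3.000) / (6) = 0.333
  y = (-10 - (2)·0.333 - (-4)·3.000) / (9) = 0.148
  z = (-1 - (-4)·0.333 - (2)·0.148) / (9) = 0.004
Iteration 2:
  x = (5 - (-1)·0.148 - (1)·0.004) / (6) = 0.857
  y = (-10 - (2)·0.857 - (-4)·0.004) / (9) = -1.300
  z = (-1 - (-4)·0.857 - (2)·-1.300) / (9) = 0.559
Change: (0.524, -1.448, 0.555) → max |·| = 1.448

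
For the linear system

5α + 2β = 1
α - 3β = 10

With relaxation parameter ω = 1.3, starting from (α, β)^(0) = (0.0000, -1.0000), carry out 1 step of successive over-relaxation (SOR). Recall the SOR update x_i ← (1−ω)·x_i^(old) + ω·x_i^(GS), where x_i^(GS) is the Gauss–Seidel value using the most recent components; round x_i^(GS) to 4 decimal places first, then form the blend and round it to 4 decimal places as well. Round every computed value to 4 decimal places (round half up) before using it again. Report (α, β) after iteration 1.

(0.7800, -3.6953)

Iteration 1:
  α: GS value = (1 - (2)·-1.0000) / (5) = 0.6000;  α ← (1−ω)·0.0000 + ω·0.6000 = 0.7800
  β: GS value = (10 - (1)·0.7800) / (-3) = -3.0733;  β ← (1−ω)·-1.0000 + ω·-3.0733 = -3.6953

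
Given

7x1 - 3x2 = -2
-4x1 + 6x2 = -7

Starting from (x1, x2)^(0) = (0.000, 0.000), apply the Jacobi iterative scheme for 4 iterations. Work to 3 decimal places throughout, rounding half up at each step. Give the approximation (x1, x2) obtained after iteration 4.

Iteration 1:
  x1 = (-2 - (-3)·0.000) / (7) = -0.286
  x2 = (-7 - (-4)·0.000) / (6) = -1.167
Iteration 2:
  x1 = (-2 - (-3)·-1.167) / (7) = -0.786
  x2 = (-7 - (-4)·-0.286) / (6) = -1.357
Iteration 3:
  x1 = (-2 - (-3)·-1.357) / (7) = -0.867
  x2 = (-7 - (-4)·-0.786) / (6) = -1.691
Iteration 4:
  x1 = (-2 - (-3)·-1.691) / (7) = -1.010
  x2 = (-7 - (-4)·-0.867) / (6) = -1.745

(-1.010, -1.745)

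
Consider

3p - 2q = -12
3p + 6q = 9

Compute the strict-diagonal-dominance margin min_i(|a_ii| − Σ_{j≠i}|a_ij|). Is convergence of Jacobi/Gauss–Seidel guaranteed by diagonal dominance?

1

row 1: |3| − (2) = 1
row 2: |6| − (3) = 3
minimum over rows = 1 → strictly diagonally dominant (convergence guaranteed)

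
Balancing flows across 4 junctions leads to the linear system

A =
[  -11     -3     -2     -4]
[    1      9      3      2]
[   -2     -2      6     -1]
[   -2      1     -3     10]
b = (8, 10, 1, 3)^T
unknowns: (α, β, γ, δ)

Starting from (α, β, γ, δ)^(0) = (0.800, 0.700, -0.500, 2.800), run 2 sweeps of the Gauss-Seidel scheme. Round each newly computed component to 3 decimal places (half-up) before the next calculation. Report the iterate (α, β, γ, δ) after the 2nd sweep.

Iteration 1:
  α = (8 - (-3)·0.700 - (-2)·-0.500 - (-4)·2.800) / (-11) = -1.845
  β = (10 - (1)·-1.845 - (3)·-0.500 - (2)·2.800) / (9) = 0.861
  γ = (1 - (-2)·-1.845 - (-2)·0.861 - (-1)·2.800) / (6) = 0.305
  δ = (3 - (-2)·-1.845 - (1)·0.861 - (-3)·0.305) / (10) = -0.064
Iteration 2:
  α = (8 - (-3)·0.861 - (-2)·0.305 - (-4)·-0.064) / (-11) = -0.994
  β = (10 - (1)·-0.994 - (3)·0.305 - (2)·-0.064) / (9) = 1.134
  γ = (1 - (-2)·-0.994 - (-2)·1.134 - (-1)·-0.064) / (6) = 0.203
  δ = (3 - (-2)·-0.994 - (1)·1.134 - (-3)·0.203) / (10) = 0.049

(-0.994, 1.134, 0.203, 0.049)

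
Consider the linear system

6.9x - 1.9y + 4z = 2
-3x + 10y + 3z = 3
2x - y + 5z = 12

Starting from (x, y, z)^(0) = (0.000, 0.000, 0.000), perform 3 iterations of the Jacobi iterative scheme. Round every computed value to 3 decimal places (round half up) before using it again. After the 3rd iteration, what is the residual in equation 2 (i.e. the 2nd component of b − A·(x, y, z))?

-1.616

Iteration 1:
  x = (2 - (-1.9)·0.000 - (4)·0.000) / (6.9) = 0.290
  y = (3 - (-3)·0.000 - (3)·0.000) / (10) = 0.300
  z = (12 - (2)·0.000 - (-1)·0.000) / (5) = 2.400
Iteration 2:
  x = (2 - (-1.9)·0.300 - (4)·2.400) / (6.9) = -1.019
  y = (3 - (-3)·0.290 - (3)·2.400) / (10) = -0.333
  z = (12 - (2)·0.290 - (-1)·0.300) / (5) = 2.344
Iteration 3:
  x = (2 - (-1.9)·-0.333 - (4)·2.344) / (6.9) = -1.161
  y = (3 - (-3)·-1.019 - (3)·2.344) / (10) = -0.709
  z = (12 - (2)·-1.019 - (-1)·-0.333) / (5) = 2.741
Residual b − A·x = (-2.300, -1.616, -0.092)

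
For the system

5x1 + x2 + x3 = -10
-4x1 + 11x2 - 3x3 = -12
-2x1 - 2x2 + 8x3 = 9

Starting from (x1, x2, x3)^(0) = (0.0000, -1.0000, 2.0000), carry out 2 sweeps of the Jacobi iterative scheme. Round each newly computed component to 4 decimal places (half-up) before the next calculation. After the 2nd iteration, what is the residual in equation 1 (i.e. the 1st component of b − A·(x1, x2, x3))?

Iteration 1:
  x1 = (-10 - (1)·-1.0000 - (1)·2.0000) / (5) = -2.2000
  x2 = (-12 - (-4)·0.0000 - (-3)·2.0000) / (11) = -0.5455
  x3 = (9 - (-2)·0.0000 - (-2)·-1.0000) / (8) = 0.8750
Iteration 2:
  x1 = (-10 - (1)·-0.5455 - (1)·0.8750) / (5) = -2.0659
  x2 = (-12 - (-4)·-2.2000 - (-3)·0.8750) / (11) = -1.6523
  x3 = (9 - (-2)·-2.2000 - (-2)·-0.5455) / (8) = 0.4386
Residual b − A·x = (1.5432, -0.7725, -1.9452)

1.5432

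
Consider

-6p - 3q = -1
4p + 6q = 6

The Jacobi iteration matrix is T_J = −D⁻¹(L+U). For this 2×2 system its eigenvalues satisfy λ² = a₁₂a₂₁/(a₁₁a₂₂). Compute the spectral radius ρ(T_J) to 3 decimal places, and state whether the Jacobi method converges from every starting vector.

0.577

a₁₂a₂₁/(a₁₁a₂₂) = (-3)·(4) / ((-6)·(6)) = 0.333333
ρ = √|0.333333| = √0.333333 = 0.577
ρ < 1, so Jacobi converges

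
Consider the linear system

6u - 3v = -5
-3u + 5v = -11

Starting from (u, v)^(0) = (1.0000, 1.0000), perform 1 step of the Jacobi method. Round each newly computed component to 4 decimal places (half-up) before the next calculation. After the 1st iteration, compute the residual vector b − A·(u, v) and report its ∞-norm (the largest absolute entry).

Iteration 1:
  u = (-5 - (-3)·1.0000) / (6) = -0.3333
  v = (-11 - (-3)·1.0000) / (5) = -1.6000
Residual b − A·x = (-7.8002, -3.9999); ∞-norm = 7.8002

7.8002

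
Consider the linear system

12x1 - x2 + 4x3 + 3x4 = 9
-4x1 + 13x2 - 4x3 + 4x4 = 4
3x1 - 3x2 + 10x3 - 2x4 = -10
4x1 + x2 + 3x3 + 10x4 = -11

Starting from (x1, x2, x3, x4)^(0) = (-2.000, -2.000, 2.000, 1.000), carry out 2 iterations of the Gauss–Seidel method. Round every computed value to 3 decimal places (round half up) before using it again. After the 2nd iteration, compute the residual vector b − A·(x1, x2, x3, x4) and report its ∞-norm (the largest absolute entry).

4.489

Iteration 1:
  x1 = (9 - (-1)·-2.000 - (4)·2.000 - (3)·1.000) / (12) = -0.333
  x2 = (4 - (-4)·-0.333 - (-4)·2.000 - (4)·1.000) / (13) = 0.513
  x3 = (-10 - (3)·-0.333 - (-3)·0.513 - (-2)·1.000) / (10) = -0.546
  x4 = (-11 - (4)·-0.333 - (1)·0.513 - (3)·-0.546) / (10) = -0.854
Iteration 2:
  x1 = (9 - (-1)·0.513 - (4)·-0.546 - (3)·-0.854) / (12) = 1.188
  x2 = (4 - (-4)·1.188 - (-4)·-0.546 - (4)·-0.854) / (13) = 0.768
  x3 = (-10 - (3)·1.188 - (-3)·0.768 - (-2)·-0.854) / (10) = -1.297
  x4 = (-11 - (4)·1.188 - (1)·0.768 - (3)·-1.297) / (10) = -1.263
Residual b − A·x = (4.489, -1.368, -0.816, 0.001); ∞-norm = 4.489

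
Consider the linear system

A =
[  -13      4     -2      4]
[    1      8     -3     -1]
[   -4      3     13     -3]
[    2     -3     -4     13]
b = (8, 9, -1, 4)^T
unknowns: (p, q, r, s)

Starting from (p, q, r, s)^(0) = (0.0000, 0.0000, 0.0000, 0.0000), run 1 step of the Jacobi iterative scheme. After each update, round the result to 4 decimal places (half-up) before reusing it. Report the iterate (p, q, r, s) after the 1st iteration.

(-0.6154, 1.1250, -0.0769, 0.3077)

Iteration 1:
  p = (8 - (4)·0.0000 - (-2)·0.0000 - (4)·0.0000) / (-13) = -0.6154
  q = (9 - (1)·0.0000 - (-3)·0.0000 - (-1)·0.0000) / (8) = 1.1250
  r = (-1 - (-4)·0.0000 - (3)·0.0000 - (-3)·0.0000) / (13) = -0.0769
  s = (4 - (2)·0.0000 - (-3)·0.0000 - (-4)·0.0000) / (13) = 0.3077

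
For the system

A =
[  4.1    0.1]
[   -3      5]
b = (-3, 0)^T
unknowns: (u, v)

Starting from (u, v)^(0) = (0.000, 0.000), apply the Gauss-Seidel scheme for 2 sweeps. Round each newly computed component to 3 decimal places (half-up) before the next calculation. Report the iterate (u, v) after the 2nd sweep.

Iteration 1:
  u = (-3 - (0.1)·0.000) / (4.1) = -0.732
  v = (0 - (-3)·-0.732) / (5) = -0.439
Iteration 2:
  u = (-3 - (0.1)·-0.439) / (4.1) = -0.721
  v = (0 - (-3)·-0.721) / (5) = -0.433

(-0.721, -0.433)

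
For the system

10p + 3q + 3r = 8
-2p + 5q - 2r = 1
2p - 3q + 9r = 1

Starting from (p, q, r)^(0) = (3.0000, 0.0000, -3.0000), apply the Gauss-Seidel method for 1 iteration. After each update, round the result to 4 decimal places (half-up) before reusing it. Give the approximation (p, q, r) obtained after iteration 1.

(1.7000, -0.3200, -0.3733)

Iteration 1:
  p = (8 - (3)·0.0000 - (3)·-3.0000) / (10) = 1.7000
  q = (1 - (-2)·1.7000 - (-2)·-3.0000) / (5) = -0.3200
  r = (1 - (2)·1.7000 - (-3)·-0.3200) / (9) = -0.3733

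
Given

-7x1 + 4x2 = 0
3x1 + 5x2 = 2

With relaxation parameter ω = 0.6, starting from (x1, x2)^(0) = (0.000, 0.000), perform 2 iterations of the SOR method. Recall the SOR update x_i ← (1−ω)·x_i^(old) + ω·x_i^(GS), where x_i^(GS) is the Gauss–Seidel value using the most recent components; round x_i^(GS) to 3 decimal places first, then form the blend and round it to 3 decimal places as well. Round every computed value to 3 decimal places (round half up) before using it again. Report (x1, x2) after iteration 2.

Iteration 1:
  x1: GS value = (0 - (4)·0.000) / (-7) = 0.000;  x1 ← (1−ω)·0.000 + ω·0.000 = 0.000
  x2: GS value = (2 - (3)·0.000) / (5) = 0.400;  x2 ← (1−ω)·0.000 + ω·0.400 = 0.240
Iteration 2:
  x1: GS value = (0 - (4)·0.240) / (-7) = 0.137;  x1 ← (1−ω)·0.000 + ω·0.137 = 0.082
  x2: GS value = (2 - (3)·0.082) / (5) = 0.351;  x2 ← (1−ω)·0.240 + ω·0.351 = 0.307

(0.082, 0.307)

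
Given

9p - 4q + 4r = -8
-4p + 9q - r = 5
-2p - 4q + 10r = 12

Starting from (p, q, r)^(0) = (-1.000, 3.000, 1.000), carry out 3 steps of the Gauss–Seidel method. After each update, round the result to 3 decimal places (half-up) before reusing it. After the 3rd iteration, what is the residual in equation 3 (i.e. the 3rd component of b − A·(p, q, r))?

Iteration 1:
  p = (-8 - (-4)·3.000 - (4)·1.000) / (9) = 0.000
  q = (5 - (-4)·0.000 - (-1)·1.000) / (9) = 0.667
  r = (12 - (-2)·0.000 - (-4)·0.667) / (10) = 1.467
Iteration 2:
  p = (-8 - (-4)·0.667 - (4)·1.467) / (9) = -1.244
  q = (5 - (-4)·-1.244 - (-1)·1.467) / (9) = 0.166
  r = (12 - (-2)·-1.244 - (-4)·0.166) / (10) = 1.018
Iteration 3:
  p = (-8 - (-4)·0.166 - (4)·1.018) / (9) = -1.268
  q = (5 - (-4)·-1.268 - (-1)·1.018) / (9) = 0.105
  r = (12 - (-2)·-1.268 - (-4)·0.105) / (10) = 0.988
Residual b − A·x = (-0.120, -0.029, 0.004)

0.004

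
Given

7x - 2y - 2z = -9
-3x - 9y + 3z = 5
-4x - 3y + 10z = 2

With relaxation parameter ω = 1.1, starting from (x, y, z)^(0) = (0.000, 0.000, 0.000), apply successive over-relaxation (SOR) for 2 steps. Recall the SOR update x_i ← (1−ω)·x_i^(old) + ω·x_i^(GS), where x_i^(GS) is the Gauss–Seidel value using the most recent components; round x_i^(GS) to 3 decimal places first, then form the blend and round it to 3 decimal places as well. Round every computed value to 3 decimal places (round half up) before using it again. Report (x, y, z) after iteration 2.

(-1.438, -0.234, -0.446)

Iteration 1:
  x: GS value = (-9 - (-2)·0.000 - (-2)·0.000) / (7) = -1.286;  x ← (1−ω)·0.000 + ω·-1.286 = -1.415
  y: GS value = (5 - (-3)·-1.415 - (3)·0.000) / (-9) = -0.084;  y ← (1−ω)·0.000 + ω·-0.084 = -0.092
  z: GS value = (2 - (-4)·-1.415 - (-3)·-0.092) / (10) = -0.394;  z ← (1−ω)·0.000 + ω·-0.394 = -0.433
Iteration 2:
  x: GS value = (-9 - (-2)·-0.092 - (-2)·-0.433) / (7) = -1.436;  x ← (1−ω)·-1.415 + ω·-1.436 = -1.438
  y: GS value = (5 - (-3)·-1.438 - (3)·-0.433) / (-9) = -0.221;  y ← (1−ω)·-0.092 + ω·-0.221 = -0.234
  z: GS value = (2 - (-4)·-1.438 - (-3)·-0.234) / (10) = -0.445;  z ← (1−ω)·-0.433 + ω·-0.445 = -0.446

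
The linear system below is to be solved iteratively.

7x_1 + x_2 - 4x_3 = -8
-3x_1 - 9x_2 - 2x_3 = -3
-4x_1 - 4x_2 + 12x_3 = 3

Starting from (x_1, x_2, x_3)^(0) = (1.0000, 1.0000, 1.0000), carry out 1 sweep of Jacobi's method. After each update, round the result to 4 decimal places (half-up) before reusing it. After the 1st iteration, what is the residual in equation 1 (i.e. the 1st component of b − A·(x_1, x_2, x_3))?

Iteration 1:
  x_1 = (-8 - (1)·1.0000 - (-4)·1.0000) / (7) = -0.7143
  x_2 = (-3 - (-3)·1.0000 - (-2)·1.0000) / (-9) = -0.2222
  x_3 = (3 - (-4)·1.0000 - (-4)·1.0000) / (12) = 0.9167
Residual b − A·x = (0.8891, -5.3093, -11.7464)

0.8891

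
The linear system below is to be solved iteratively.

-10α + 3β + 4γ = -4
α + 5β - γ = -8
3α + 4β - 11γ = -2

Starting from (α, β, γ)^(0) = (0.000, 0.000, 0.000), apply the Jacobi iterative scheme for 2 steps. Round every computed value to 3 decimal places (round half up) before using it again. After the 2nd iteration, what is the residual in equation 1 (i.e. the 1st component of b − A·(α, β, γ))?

Iteration 1:
  α = (-4 - (3)·0.000 - (4)·0.000) / (-10) = 0.400
  β = (-8 - (1)·0.000 - (-1)·0.000) / (5) = -1.600
  γ = (-2 - (3)·0.000 - (4)·0.000) / (-11) = 0.182
Iteration 2:
  α = (-4 - (3)·-1.600 - (4)·0.182) / (-10) = -0.007
  β = (-8 - (1)·0.400 - (-1)·0.182) / (5) = -1.644
  γ = (-2 - (3)·0.400 - (4)·-1.600) / (-11) = -0.291
Residual b − A·x = (2.026, -0.064, 1.396)

2.026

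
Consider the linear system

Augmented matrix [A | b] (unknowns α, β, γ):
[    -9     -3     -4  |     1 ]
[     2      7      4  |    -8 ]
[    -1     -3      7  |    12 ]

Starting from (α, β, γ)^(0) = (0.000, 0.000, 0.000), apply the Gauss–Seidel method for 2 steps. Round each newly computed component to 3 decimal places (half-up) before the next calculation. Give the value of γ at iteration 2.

Iteration 1:
  α = (1 - (-3)·0.000 - (-4)·0.000) / (-9) = -0.111
  β = (-8 - (2)·-0.111 - (4)·0.000) / (7) = -1.111
  γ = (12 - (-1)·-0.111 - (-3)·-1.111) / (7) = 1.222
Iteration 2:
  α = (1 - (-3)·-1.111 - (-4)·1.222) / (-9) = -0.284
  β = (-8 - (2)·-0.284 - (4)·1.222) / (7) = -1.760
  γ = (12 - (-1)·-0.284 - (-3)·-1.760) / (7) = 0.919

0.919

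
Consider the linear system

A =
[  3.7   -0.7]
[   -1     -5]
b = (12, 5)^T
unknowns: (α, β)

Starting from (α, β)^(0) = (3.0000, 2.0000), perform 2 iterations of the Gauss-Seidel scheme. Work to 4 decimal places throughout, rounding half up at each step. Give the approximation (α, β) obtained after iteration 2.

(2.9170, -1.5834)

Iteration 1:
  α = (12 - (-0.7)·2.0000) / (3.7) = 3.6216
  β = (5 - (-1)·3.6216) / (-5) = -1.7243
Iteration 2:
  α = (12 - (-0.7)·-1.7243) / (3.7) = 2.9170
  β = (5 - (-1)·2.9170) / (-5) = -1.5834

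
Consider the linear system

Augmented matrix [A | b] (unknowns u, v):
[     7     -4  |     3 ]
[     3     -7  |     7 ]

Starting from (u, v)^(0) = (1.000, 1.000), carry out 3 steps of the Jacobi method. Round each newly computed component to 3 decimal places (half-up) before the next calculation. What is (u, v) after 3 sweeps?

Iteration 1:
  u = (3 - (-4)·1.000) / (7) = 1.000
  v = (7 - (3)·1.000) / (-7) = -0.571
Iteration 2:
  u = (3 - (-4)·-0.571) / (7) = 0.102
  v = (7 - (3)·1.000) / (-7) = -0.571
Iteration 3:
  u = (3 - (-4)·-0.571) / (7) = 0.102
  v = (7 - (3)·0.102) / (-7) = -0.956

(0.102, -0.956)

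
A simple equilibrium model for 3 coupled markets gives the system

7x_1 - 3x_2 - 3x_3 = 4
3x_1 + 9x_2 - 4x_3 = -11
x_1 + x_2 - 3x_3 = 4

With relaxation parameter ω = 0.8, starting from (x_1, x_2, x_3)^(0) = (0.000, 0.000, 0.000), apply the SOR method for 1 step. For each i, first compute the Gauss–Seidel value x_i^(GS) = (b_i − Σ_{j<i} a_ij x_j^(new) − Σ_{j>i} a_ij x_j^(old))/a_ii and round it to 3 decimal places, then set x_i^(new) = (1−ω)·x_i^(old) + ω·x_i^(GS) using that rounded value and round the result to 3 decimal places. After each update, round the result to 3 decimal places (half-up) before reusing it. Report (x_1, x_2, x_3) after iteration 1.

(0.457, -1.100, -1.238)

Iteration 1:
  x_1: GS value = (4 - (-3)·0.000 - (-3)·0.000) / (7) = 0.571;  x_1 ← (1−ω)·0.000 + ω·0.571 = 0.457
  x_2: GS value = (-11 - (3)·0.457 - (-4)·0.000) / (9) = -1.375;  x_2 ← (1−ω)·0.000 + ω·-1.375 = -1.100
  x_3: GS value = (4 - (1)·0.457 - (1)·-1.100) / (-3) = -1.548;  x_3 ← (1−ω)·0.000 + ω·-1.548 = -1.238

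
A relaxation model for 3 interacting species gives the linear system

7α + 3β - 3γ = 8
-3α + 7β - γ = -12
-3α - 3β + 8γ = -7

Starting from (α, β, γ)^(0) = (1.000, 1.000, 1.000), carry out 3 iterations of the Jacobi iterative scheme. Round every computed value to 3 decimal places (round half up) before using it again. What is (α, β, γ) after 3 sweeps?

(1.300, -1.163, -0.749)

Iteration 1:
  α = (8 - (3)·1.000 - (-3)·1.000) / (7) = 1.143
  β = (-12 - (-3)·1.000 - (-1)·1.000) / (7) = -1.143
  γ = (-7 - (-3)·1.000 - (-3)·1.000) / (8) = -0.125
Iteration 2:
  α = (8 - (3)·-1.143 - (-3)·-0.125) / (7) = 1.579
  β = (-12 - (-3)·1.143 - (-1)·-0.125) / (7) = -1.242
  γ = (-7 - (-3)·1.143 - (-3)·-1.143) / (8) = -0.875
Iteration 3:
  α = (8 - (3)·-1.242 - (-3)·-0.875) / (7) = 1.300
  β = (-12 - (-3)·1.579 - (-1)·-0.875) / (7) = -1.163
  γ = (-7 - (-3)·1.579 - (-3)·-1.242) / (8) = -0.749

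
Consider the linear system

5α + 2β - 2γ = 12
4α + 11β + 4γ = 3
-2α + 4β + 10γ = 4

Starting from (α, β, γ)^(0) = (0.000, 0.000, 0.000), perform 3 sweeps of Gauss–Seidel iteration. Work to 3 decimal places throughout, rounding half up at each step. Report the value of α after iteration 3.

3.511

Iteration 1:
  α = (12 - (2)·0.000 - (-2)·0.000) / (5) = 2.400
  β = (3 - (4)·2.400 - (4)·0.000) / (11) = -0.600
  γ = (4 - (-2)·2.400 - (4)·-0.600) / (10) = 1.120
Iteration 2:
  α = (12 - (2)·-0.600 - (-2)·1.120) / (5) = 3.088
  β = (3 - (4)·3.088 - (4)·1.120) / (11) = -1.257
  γ = (4 - (-2)·3.088 - (4)·-1.257) / (10) = 1.520
Iteration 3:
  α = (12 - (2)·-1.257 - (-2)·1.520) / (5) = 3.511
  β = (3 - (4)·3.511 - (4)·1.520) / (11) = -1.557
  γ = (4 - (-2)·3.511 - (4)·-1.557) / (10) = 1.725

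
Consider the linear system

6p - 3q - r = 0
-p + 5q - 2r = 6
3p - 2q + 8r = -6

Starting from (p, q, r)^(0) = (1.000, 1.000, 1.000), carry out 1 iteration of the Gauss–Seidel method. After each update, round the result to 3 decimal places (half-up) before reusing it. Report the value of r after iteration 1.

Iteration 1:
  p = (0 - (-3)·1.000 - (-1)·1.000) / (6) = 0.667
  q = (6 - (-1)·0.667 - (-2)·1.000) / (5) = 1.733
  r = (-6 - (3)·0.667 - (-2)·1.733) / (8) = -0.567

-0.567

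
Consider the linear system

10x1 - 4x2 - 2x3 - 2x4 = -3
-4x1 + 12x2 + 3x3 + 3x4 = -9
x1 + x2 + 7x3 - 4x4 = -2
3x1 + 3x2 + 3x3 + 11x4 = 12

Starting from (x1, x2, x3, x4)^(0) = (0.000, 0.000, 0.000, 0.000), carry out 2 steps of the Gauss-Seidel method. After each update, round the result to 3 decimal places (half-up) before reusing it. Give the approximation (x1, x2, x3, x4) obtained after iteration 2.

Iteration 1:
  x1 = (-3 - (-4)·0.000 - (-2)·0.000 - (-2)·0.000) / (10) = -0.300
  x2 = (-9 - (-4)·-0.300 - (3)·0.000 - (3)·0.000) / (12) = -0.850
  x3 = (-2 - (1)·-0.300 - (1)·-0.850 - (-4)·0.000) / (7) = -0.121
  x4 = (12 - (3)·-0.300 - (3)·-0.850 - (3)·-0.121) / (11) = 1.438
Iteration 2:
  x1 = (-3 - (-4)·-0.850 - (-2)·-0.121 - (-2)·1.438) / (10) = -0.377
  x2 = (-9 - (-4)·-0.377 - (3)·-0.121 - (3)·1.438) / (12) = -1.205
  x3 = (-2 - (1)·-0.377 - (1)·-1.205 - (-4)·1.438) / (7) = 0.762
  x4 = (12 - (3)·-0.377 - (3)·-1.205 - (3)·0.762) / (11) = 1.315

(-0.377, -1.205, 0.762, 1.315)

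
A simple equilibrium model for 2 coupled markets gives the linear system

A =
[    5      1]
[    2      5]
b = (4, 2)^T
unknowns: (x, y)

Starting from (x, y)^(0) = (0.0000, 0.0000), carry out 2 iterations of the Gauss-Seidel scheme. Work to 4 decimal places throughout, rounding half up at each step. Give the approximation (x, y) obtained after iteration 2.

Iteration 1:
  x = (4 - (1)·0.0000) / (5) = 0.8000
  y = (2 - (2)·0.8000) / (5) = 0.0800
Iteration 2:
  x = (4 - (1)·0.0800) / (5) = 0.7840
  y = (2 - (2)·0.7840) / (5) = 0.0864

(0.7840, 0.0864)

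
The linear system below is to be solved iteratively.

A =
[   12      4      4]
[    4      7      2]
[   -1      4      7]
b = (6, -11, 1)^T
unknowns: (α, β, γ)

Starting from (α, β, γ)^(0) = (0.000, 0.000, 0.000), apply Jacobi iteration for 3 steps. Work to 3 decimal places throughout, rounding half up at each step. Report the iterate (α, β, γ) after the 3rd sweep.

(0.762, -2.447, 1.367)

Iteration 1:
  α = (6 - (4)·0.000 - (4)·0.000) / (12) = 0.500
  β = (-11 - (4)·0.000 - (2)·0.000) / (7) = -1.571
  γ = (1 - (-1)·0.000 - (4)·0.000) / (7) = 0.143
Iteration 2:
  α = (6 - (4)·-1.571 - (4)·0.143) / (12) = 0.976
  β = (-11 - (4)·0.500 - (2)·0.143) / (7) = -1.898
  γ = (1 - (-1)·0.500 - (4)·-1.571) / (7) = 1.112
Iteration 3:
  α = (6 - (4)·-1.898 - (4)·1.112) / (12) = 0.762
  β = (-11 - (4)·0.976 - (2)·1.112) / (7) = -2.447
  γ = (1 - (-1)·0.976 - (4)·-1.898) / (7) = 1.367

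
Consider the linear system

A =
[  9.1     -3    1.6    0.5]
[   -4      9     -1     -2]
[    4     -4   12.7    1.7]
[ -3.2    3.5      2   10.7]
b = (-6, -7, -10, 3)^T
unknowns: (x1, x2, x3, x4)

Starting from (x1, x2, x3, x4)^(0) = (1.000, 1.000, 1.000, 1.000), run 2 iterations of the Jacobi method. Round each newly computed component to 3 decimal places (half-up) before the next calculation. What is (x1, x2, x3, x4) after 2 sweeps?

Iteration 1:
  x1 = (-6 - (-3)·1.000 - (1.6)·1.000 - (0.5)·1.000) / (9.1) = -0.560
  x2 = (-7 - (-4)·1.000 - (-1)·1.000 - (-2)·1.000) / (9) = 0.000
  x3 = (-10 - (4)·1.000 - (-4)·1.000 - (1.7)·1.000) / (12.7) = -0.921
  x4 = (3 - (-3.2)·1.000 - (3.5)·1.000 - (2)·1.000) / (10.7) = 0.065
Iteration 2:
  x1 = (-6 - (-3)·0.000 - (1.6)·-0.921 - (0.5)·0.065) / (9.1) = -0.501
  x2 = (-7 - (-4)·-0.560 - (-1)·-0.921 - (-2)·0.065) / (9) = -1.115
  x3 = (-10 - (4)·-0.560 - (-4)·0.000 - (1.7)·0.065) / (12.7) = -0.620
  x4 = (3 - (-3.2)·-0.560 - (3.5)·0.000 - (2)·-0.921) / (10.7) = 0.285

(-0.501, -1.115, -0.620, 0.285)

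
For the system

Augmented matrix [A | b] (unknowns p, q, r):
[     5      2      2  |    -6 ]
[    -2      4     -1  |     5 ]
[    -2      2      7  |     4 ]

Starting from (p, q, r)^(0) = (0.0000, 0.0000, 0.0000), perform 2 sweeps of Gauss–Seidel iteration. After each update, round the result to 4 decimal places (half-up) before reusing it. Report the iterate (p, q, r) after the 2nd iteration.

(-1.4772, 0.5221, 0.0002)

Iteration 1:
  p = (-6 - (2)·0.0000 - (2)·0.0000) / (5) = -1.2000
  q = (5 - (-2)·-1.2000 - (-1)·0.0000) / (4) = 0.6500
  r = (4 - (-2)·-1.2000 - (2)·0.6500) / (7) = 0.0429
Iteration 2:
  p = (-6 - (2)·0.6500 - (2)·0.0429) / (5) = -1.4772
  q = (5 - (-2)·-1.4772 - (-1)·0.0429) / (4) = 0.5221
  r = (4 - (-2)·-1.4772 - (2)·0.5221) / (7) = 0.0002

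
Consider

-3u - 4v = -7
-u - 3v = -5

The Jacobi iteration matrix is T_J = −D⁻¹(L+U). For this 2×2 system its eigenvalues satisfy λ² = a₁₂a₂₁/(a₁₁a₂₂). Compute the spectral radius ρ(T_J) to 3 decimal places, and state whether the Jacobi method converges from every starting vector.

0.667

a₁₂a₂₁/(a₁₁a₂₂) = (-4)·(-1) / ((-3)·(-3)) = 0.444444
ρ = √|0.444444| = √0.444444 = 0.667
ρ < 1, so Jacobi converges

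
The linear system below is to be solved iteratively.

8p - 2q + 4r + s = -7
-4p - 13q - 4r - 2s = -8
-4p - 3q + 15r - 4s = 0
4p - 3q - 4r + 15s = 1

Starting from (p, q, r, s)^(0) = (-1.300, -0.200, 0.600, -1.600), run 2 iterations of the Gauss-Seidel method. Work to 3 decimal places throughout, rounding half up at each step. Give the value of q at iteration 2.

0.839

Iteration 1:
  p = (-7 - (-2)·-0.200 - (4)·0.600 - (1)·-1.600) / (8) = -1.025
  q = (-8 - (-4)·-1.025 - (-4)·0.600 - (-2)·-1.600) / (-13) = 0.992
  r = (0 - (-4)·-1.025 - (-3)·0.992 - (-4)·-1.600) / (15) = -0.502
  s = (1 - (4)·-1.025 - (-3)·0.992 - (-4)·-0.502) / (15) = 0.405
Iteration 2:
  p = (-7 - (-2)·0.992 - (4)·-0.502 - (1)·0.405) / (8) = -0.427
  q = (-8 - (-4)·-0.427 - (-4)·-0.502 - (-2)·0.405) / (-13) = 0.839
  r = (0 - (-4)·-0.427 - (-3)·0.839 - (-4)·0.405) / (15) = 0.162
  s = (1 - (4)·-0.427 - (-3)·0.839 - (-4)·0.162) / (15) = 0.392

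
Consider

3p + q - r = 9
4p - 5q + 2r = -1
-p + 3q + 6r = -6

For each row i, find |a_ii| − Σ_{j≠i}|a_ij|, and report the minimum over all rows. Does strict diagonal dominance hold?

row 1: |3| − (1+1) = 1
row 2: |-5| − (4+2) = -1
row 3: |6| − (1+3) = 2
minimum over rows = -1 → not strictly diagonally dominant

-1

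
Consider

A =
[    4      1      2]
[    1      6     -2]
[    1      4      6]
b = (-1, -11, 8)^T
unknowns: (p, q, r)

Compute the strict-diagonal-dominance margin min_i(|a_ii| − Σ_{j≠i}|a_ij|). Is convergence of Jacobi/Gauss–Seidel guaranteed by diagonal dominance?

row 1: |4| − (1+2) = 1
row 2: |6| − (1+2) = 3
row 3: |6| − (1+4) = 1
minimum over rows = 1 → strictly diagonally dominant (convergence guaranteed)

1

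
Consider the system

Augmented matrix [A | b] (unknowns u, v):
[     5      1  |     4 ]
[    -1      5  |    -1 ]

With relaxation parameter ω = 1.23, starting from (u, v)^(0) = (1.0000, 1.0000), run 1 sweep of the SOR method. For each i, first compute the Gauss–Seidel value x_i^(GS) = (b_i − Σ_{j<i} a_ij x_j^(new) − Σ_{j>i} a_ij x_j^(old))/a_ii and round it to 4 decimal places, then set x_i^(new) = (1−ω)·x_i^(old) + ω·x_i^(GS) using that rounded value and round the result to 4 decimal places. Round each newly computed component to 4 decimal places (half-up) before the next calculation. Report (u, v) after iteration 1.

Iteration 1:
  u: GS value = (4 - (1)·1.0000) / (5) = 0.6000;  u ← (1−ω)·1.0000 + ω·0.6000 = 0.5080
  v: GS value = (-1 - (-1)·0.5080) / (5) = -0.0984;  v ← (1−ω)·1.0000 + ω·-0.0984 = -0.3510

(0.5080, -0.3510)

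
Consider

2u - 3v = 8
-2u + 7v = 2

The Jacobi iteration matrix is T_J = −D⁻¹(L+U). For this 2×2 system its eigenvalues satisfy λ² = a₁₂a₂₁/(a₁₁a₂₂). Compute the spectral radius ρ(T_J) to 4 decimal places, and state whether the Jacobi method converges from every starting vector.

0.6547

a₁₂a₂₁/(a₁₁a₂₂) = (-3)·(-2) / ((2)·(7)) = 0.428571
ρ = √|0.428571| = √0.428571 = 0.6547
ρ < 1, so Jacobi converges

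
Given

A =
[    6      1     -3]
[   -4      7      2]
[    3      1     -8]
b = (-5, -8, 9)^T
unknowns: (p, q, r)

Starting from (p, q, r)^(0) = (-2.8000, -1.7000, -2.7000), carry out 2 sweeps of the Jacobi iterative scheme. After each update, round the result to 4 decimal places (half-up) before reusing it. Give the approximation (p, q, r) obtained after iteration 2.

(-1.6985, -1.5464, -2.0839)

Iteration 1:
  p = (-5 - (1)·-1.7000 - (-3)·-2.7000) / (6) = -1.9000
  q = (-8 - (-4)·-2.8000 - (2)·-2.7000) / (7) = -1.9714
  r = (9 - (3)·-2.8000 - (1)·-1.7000) / (-8) = -2.3875
Iteration 2:
  p = (-5 - (1)·-1.9714 - (-3)·-2.3875) / (6) = -1.6985
  q = (-8 - (-4)·-1.9000 - (2)·-2.3875) / (7) = -1.5464
  r = (9 - (3)·-1.9000 - (1)·-1.9714) / (-8) = -2.0839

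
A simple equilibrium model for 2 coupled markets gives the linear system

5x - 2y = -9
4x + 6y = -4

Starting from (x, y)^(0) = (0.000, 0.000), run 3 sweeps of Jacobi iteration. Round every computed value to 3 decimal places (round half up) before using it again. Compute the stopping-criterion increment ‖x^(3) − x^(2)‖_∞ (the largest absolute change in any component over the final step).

Iteration 1:
  x = (-9 - (-2)·0.000) / (5) = -1.800
  y = (-4 - (4)·0.000) / (6) = -0.667
Iteration 2:
  x = (-9 - (-2)·-0.667) / (5) = -2.067
  y = (-4 - (4)·-1.800) / (6) = 0.533
Iteration 3:
  x = (-9 - (-2)·0.533) / (5) = -1.587
  y = (-4 - (4)·-2.067) / (6) = 0.711
Change: (0.480, 0.178) → max |·| = 0.480

0.480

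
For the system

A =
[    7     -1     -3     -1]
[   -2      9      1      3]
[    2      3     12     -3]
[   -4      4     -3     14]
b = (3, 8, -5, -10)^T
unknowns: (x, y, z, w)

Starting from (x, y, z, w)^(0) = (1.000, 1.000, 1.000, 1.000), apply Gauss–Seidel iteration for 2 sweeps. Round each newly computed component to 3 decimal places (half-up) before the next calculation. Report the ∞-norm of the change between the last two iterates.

0.943

Iteration 1:
  x = (3 - (-1)·1.000 - (-3)·1.000 - (-1)·1.000) / (7) = 1.143
  y = (8 - (-2)·1.143 - (1)·1.000 - (3)·1.000) / (9) = 0.698
  z = (-5 - (2)·1.143 - (3)·0.698 - (-3)·1.000) / (12) = -0.532
  w = (-10 - (-4)·1.143 - (4)·0.698 - (-3)·-0.532) / (14) = -0.701
Iteration 2:
  x = (3 - (-1)·0.698 - (-3)·-0.532 - (-1)·-0.701) / (7) = 0.200
  y = (8 - (-2)·0.200 - (1)·-0.532 - (3)·-0.701) / (9) = 1.226
  z = (-5 - (2)·0.200 - (3)·1.226 - (-3)·-0.701) / (12) = -0.932
  w = (-10 - (-4)·0.200 - (4)·1.226 - (-3)·-0.932) / (14) = -1.207
Change: (-0.943, 0.528, -0.400, -0.506) → max |·| = 0.943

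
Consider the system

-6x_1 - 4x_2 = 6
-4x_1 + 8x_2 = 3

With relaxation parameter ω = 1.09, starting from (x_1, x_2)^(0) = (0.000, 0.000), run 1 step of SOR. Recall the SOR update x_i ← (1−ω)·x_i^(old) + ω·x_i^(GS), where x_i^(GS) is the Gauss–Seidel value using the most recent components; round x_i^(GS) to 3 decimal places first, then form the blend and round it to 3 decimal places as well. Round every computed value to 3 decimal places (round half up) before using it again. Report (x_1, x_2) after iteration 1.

(-1.090, -0.185)

Iteration 1:
  x_1: GS value = (6 - (-4)·0.000) / (-6) = -1.000;  x_1 ← (1−ω)·0.000 + ω·-1.000 = -1.090
  x_2: GS value = (3 - (-4)·-1.090) / (8) = -0.170;  x_2 ← (1−ω)·0.000 + ω·-0.170 = -0.185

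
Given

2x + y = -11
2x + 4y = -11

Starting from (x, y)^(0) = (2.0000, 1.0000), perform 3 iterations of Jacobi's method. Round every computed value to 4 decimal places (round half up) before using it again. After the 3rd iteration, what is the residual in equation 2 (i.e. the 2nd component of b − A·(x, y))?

4.0000

Iteration 1:
  x = (-11 - (1)·1.0000) / (2) = -6.0000
  y = (-11 - (2)·2.0000) / (4) = -3.7500
Iteration 2:
  x = (-11 - (1)·-3.7500) / (2) = -3.6250
  y = (-11 - (2)·-6.0000) / (4) = 0.2500
Iteration 3:
  x = (-11 - (1)·0.2500) / (2) = -5.6250
  y = (-11 - (2)·-3.6250) / (4) = -0.9375
Residual b − A·x = (1.1875, 4.0000)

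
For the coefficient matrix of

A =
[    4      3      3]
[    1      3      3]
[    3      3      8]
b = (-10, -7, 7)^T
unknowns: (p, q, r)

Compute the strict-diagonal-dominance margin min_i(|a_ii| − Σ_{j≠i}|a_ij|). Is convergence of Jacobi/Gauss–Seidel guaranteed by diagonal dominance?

row 1: |4| − (3+3) = -2
row 2: |3| − (1+3) = -1
row 3: |8| − (3+3) = 2
minimum over rows = -2 → not strictly diagonally dominant

-2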